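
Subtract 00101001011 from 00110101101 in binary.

Method 1 - Direct subtraction (column by column from the right: bit − bit − borrow-in; if negative, add 2 and borrow 1 from the next column):
borrow: 00010000100
        00110101101
-       00101001011
-------------------
        00001100010

Method 2 - Add two's complement:
Two's complement of 00101001011: invert → 11010110100, add 1 → 11010110101
  00110101101
+ 11010110101
-------------
 100001100010  (end carry out of the top bit = 1)
Discarding the end carry: 00001100010
Decimal check:
  00110101101 = 256 + 128 + 32 + 8 + 4 + 1 = 429
  00101001011 = 256 + 64 + 8 + 2 + 1 = 331
  429 - 331 = 98, and 00001100010 = 64 + 32 + 2 = 98 ✓



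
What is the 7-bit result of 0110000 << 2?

Original: 0110000 (decimal 48)
Shift left by 2 positions
Append 2 zeros on the right and drop the 2 high bits that overflow the 7-bit width
Result: 1000000 (decimal 64)
Equivalent: 48 << 2 = 48 × 2^2 = 192, truncated to 7 bits = 64



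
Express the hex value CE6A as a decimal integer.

Expand by place value (powers of 16):
Digit values: C = 12, E = 14, A = 10
CE6A = 12 × 16^3 + 14 × 16^2 + 6 × 16^1 + 10 × 16^0
= 12 × 4096 + 14 × 256 + 6 × 16 + 10 × 1
= 49152 + 3584 + 96 + 10
= 52842



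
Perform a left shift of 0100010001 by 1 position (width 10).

Original: 0100010001 (decimal 273)
Shift left by 1 position
Append 1 zero on the right
Result: 1000100010 (decimal 546)
Equivalent: 273 << 1 = 273 × 2^1 = 546



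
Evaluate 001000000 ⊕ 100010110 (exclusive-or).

XOR: 1 when bits differ
  001000000
^ 100010110
-----------
  101010110
Decimal: 64 ^ 278 = 342



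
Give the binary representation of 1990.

Using repeated division by 2:
1990 ÷ 2 = 995 remainder 0
995 ÷ 2 = 497 remainder 1
497 ÷ 2 = 248 remainder 1
248 ÷ 2 = 124 remainder 0
124 ÷ 2 = 62 remainder 0
62 ÷ 2 = 31 remainder 0
31 ÷ 2 = 15 remainder 1
15 ÷ 2 = 7 remainder 1
7 ÷ 2 = 3 remainder 1
3 ÷ 2 = 1 remainder 1
1 ÷ 2 = 0 remainder 1
Reading remainders bottom to top: 11111000110



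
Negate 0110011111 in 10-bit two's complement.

Original: 0110011111
Step 1 - Invert all bits: 1001100000
Step 2 - Add 1: 1001100001
Verification: 0110011111 + 1001100001 = 10000000000; discarding the end carry (carry out of the top bit) leaves the 10-bit value 0000000000, as required for x + (-x)



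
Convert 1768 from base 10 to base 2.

Using repeated division by 2:
1768 ÷ 2 = 884 remainder 0
884 ÷ 2 = 442 remainder 0
442 ÷ 2 = 221 remainder 0
221 ÷ 2 = 110 remainder 1
110 ÷ 2 = 55 remainder 0
55 ÷ 2 = 27 remainder 1
27 ÷ 2 = 13 remainder 1
13 ÷ 2 = 6 remainder 1
6 ÷ 2 = 3 remainder 0
3 ÷ 2 = 1 remainder 1
1 ÷ 2 = 0 remainder 1
Reading remainders bottom to top: 11011101000



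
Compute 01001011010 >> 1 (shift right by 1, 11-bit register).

Original: 01001011010 (decimal 602)
Shift right by 1 position
Drop the 1 low bit; fill with zero on the left
Result: 00100101101 (decimal 301)
Equivalent: 602 >> 1 = 602 ÷ 2^1 = 301



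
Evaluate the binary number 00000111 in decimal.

Sum of powers of 2 for each 1-bit:
2^0 + 2^1 + 2^2
= 1 + 2 + 4
= 7



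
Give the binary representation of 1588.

Using repeated division by 2:
1588 ÷ 2 = 794 remainder 0
794 ÷ 2 = 397 remainder 0
397 ÷ 2 = 198 remainder 1
198 ÷ 2 = 99 remainder 0
99 ÷ 2 = 49 remainder 1
49 ÷ 2 = 24 remainder 1
24 ÷ 2 = 12 remainder 0
12 ÷ 2 = 6 remainder 0
6 ÷ 2 = 3 remainder 0
3 ÷ 2 = 1 remainder 1
1 ÷ 2 = 0 remainder 1
Reading remainders bottom to top: 11000110100



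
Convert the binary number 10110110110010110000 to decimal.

Sum of powers of 2 for each 1-bit:
2^4 + 2^5 + 2^7 + 2^10 + 2^11 + 2^13 + 2^14 + 2^16 + 2^17 + 2^19
= 16 + 32 + 128 + 1024 + 2048 + 8192 + 16384 + 65536 + 131072 + 524288
= 748720



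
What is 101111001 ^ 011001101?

XOR: 1 when bits differ
  101111001
^ 011001101
-----------
  110110100
Decimal: 377 ^ 205 = 436



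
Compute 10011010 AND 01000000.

AND: 1 only when both bits are 1
  10011010
& 01000000
----------
  00000000
Decimal: 154 & 64 = 0



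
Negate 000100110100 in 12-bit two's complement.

Original: 000100110100
Step 1 - Invert all bits: 111011001011
Step 2 - Add 1: 111011001100
Verification: 000100110100 + 111011001100 = 1000000000000; discarding the end carry (carry out of the top bit) leaves the 12-bit value 000000000000, as required for x + (-x)



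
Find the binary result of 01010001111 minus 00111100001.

Method 1 - Direct subtraction (column by column from the right: bit − bit − borrow-in; if negative, add 2 and borrow 1 from the next column):
borrow: 01111000000
        01010001111
-       00111100001
-------------------
        00010101110

Method 2 - Add two's complement:
Two's complement of 00111100001: invert → 11000011110, add 1 → 11000011111
  01010001111
+ 11000011111
-------------
 100010101110  (end carry out of the top bit = 1)
Discarding the end carry: 00010101110
Decimal check:
  01010001111 = 512 + 128 + 8 + 4 + 2 + 1 = 655
  00111100001 = 256 + 128 + 64 + 32 + 1 = 481
  655 - 481 = 174, and 00010101110 = 128 + 32 + 8 + 4 + 2 = 174 ✓



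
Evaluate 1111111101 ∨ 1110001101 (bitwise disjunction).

OR: 1 when either bit is 1
  1111111101
| 1110001101
------------
  1111111101
Decimal: 1021 | 909 = 1021



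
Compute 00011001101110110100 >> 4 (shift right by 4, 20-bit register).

Original: 00011001101110110100 (decimal 105396)
Shift right by 4 positions
Drop the 4 low bits; fill with zeros on the left
Result: 00000001100110111011 (decimal 6587)
Equivalent: 105396 >> 4 = 105396 ÷ 2^4 = 6587



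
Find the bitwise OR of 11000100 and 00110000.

OR: 1 when either bit is 1
  11000100
| 00110000
----------
  11110100
Decimal: 196 | 48 = 244



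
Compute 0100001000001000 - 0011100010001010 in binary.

Method 1 - Direct subtraction (column by column from the right: bit − bit − borrow-in; if negative, add 2 and borrow 1 from the next column):
borrow: 0111001111111100
        0100001000001000
-       0011100010001010
------------------------
        0000100101111110

Method 2 - Add two's complement:
Two's complement of 0011100010001010: invert → 1100011101110101, add 1 → 1100011101110110
  0100001000001000
+ 1100011101110110
------------------
 10000100101111110  (end carry out of the top bit = 1)
Discarding the end carry: 0000100101111110
Decimal check:
  0100001000001000 = 16384 + 512 + 8 = 16904
  0011100010001010 = 8192 + 4096 + 2048 + 128 + 8 + 2 = 14474
  16904 - 14474 = 2430, and 0000100101111110 = 2048 + 256 + 64 + 32 + 16 + 8 + 4 + 2 = 2430 ✓



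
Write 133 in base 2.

Using repeated division by 2:
133 ÷ 2 = 66 remainder 1
66 ÷ 2 = 33 remainder 0
33 ÷ 2 = 16 remainder 1
16 ÷ 2 = 8 remainder 0
8 ÷ 2 = 4 remainder 0
4 ÷ 2 = 2 remainder 0
2 ÷ 2 = 1 remainder 0
1 ÷ 2 = 0 remainder 1
Reading remainders bottom to top: 10000101



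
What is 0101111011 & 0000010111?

AND: 1 only when both bits are 1
  0101111011
& 0000010111
------------
  0000010011
Decimal: 379 & 23 = 19



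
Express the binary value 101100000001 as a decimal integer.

Sum of powers of 2 for each 1-bit:
2^0 + 2^8 + 2^9 + 2^11
= 1 + 256 + 512 + 2048
= 2817



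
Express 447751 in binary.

Using repeated division by 2:
447751 ÷ 2 = 223875 remainder 1
223875 ÷ 2 = 111937 remainder 1
111937 ÷ 2 = 55968 remainder 1
55968 ÷ 2 = 27984 remainder 0
27984 ÷ 2 = 13992 remainder 0
13992 ÷ 2 = 6996 remainder 0
6996 ÷ 2 = 3498 remainder 0
3498 ÷ 2 = 1749 remainder 0
1749 ÷ 2 = 874 remainder 1
874 ÷ 2 = 437 remainder 0
437 ÷ 2 = 218 remainder 1
218 ÷ 2 = 109 remainder 0
109 ÷ 2 = 54 remainder 1
54 ÷ 2 = 27 remainder 0
27 ÷ 2 = 13 remainder 1
13 ÷ 2 = 6 remainder 1
6 ÷ 2 = 3 remainder 0
3 ÷ 2 = 1 remainder 1
1 ÷ 2 = 0 remainder 1
Reading remainders bottom to top: 1101101010100000111



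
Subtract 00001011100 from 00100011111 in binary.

Method 1 - Direct subtraction (column by column from the right: bit − bit − borrow-in; if negative, add 2 and borrow 1 from the next column):
borrow: 00110000000
        00100011111
-       00001011100
-------------------
        00011000011

Method 2 - Add two's complement:
Two's complement of 00001011100: invert → 11110100011, add 1 → 11110100100
  00100011111
+ 11110100100
-------------
 100011000011  (end carry out of the top bit = 1)
Discarding the end carry: 00011000011
Decimal check:
  00100011111 = 256 + 16 + 8 + 4 + 2 + 1 = 287
  00001011100 = 64 + 16 + 8 + 4 = 92
  287 - 92 = 195, and 00011000011 = 128 + 64 + 2 + 1 = 195 ✓



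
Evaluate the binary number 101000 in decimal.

Sum of powers of 2 for each 1-bit:
2^3 + 2^5
= 8 + 32
= 40



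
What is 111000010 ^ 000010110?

XOR: 1 when bits differ
  111000010
^ 000010110
-----------
  111010100
Decimal: 450 ^ 22 = 468



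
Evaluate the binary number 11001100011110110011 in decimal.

Sum of powers of 2 for each 1-bit:
2^0 + 2^1 + 2^4 + 2^5 + 2^7 + 2^8 + 2^9 + 2^10 + 2^14 + 2^15 + 2^18 + 2^19
= 1 + 2 + 16 + 32 + 128 + 256 + 512 + 1024 + 16384 + 32768 + 262144 + 524288
= 837555



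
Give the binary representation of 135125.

Using repeated division by 2:
135125 ÷ 2 = 67562 remainder 1
67562 ÷ 2 = 33781 remainder 0
33781 ÷ 2 = 16890 remainder 1
16890 ÷ 2 = 8445 remainder 0
8445 ÷ 2 = 4222 remainder 1
4222 ÷ 2 = 2111 remainder 0
2111 ÷ 2 = 1055 remainder 1
1055 ÷ 2 = 527 remainder 1
527 ÷ 2 = 263 remainder 1
263 ÷ 2 = 131 remainder 1
131 ÷ 2 = 65 remainder 1
65 ÷ 2 = 32 remainder 1
32 ÷ 2 = 16 remainder 0
16 ÷ 2 = 8 remainder 0
8 ÷ 2 = 4 remainder 0
4 ÷ 2 = 2 remainder 0
2 ÷ 2 = 1 remainder 0
1 ÷ 2 = 0 remainder 1
Reading remainders bottom to top: 100000111111010101



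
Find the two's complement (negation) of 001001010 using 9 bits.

Original: 001001010
Step 1 - Invert all bits: 110110101
Step 2 - Add 1: 110110110
Verification: 001001010 + 110110110 = 1000000000; discarding the end carry (carry out of the top bit) leaves the 9-bit value 000000000, as required for x + (-x)



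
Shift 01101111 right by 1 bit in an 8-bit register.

Original: 01101111 (decimal 111)
Shift right by 1 position
Drop the 1 low bit; fill with zero on the left
Result: 00110111 (decimal 55)
Equivalent: 111 >> 1 = 111 ÷ 2^1 = 55



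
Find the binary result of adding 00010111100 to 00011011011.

Add column by column from the right: bit + bit + carry-in; write the sum mod 2, carry 1 when the sum is 2 or 3.
carry:  00111110000
        00010111100
+       00011011011
-------------------
       000110010111
(the carry out of the leftmost column, 0, becomes the leading bit)
Decimal check:
  00010111100 = 128 + 32 + 16 + 8 + 4 = 188
  00011011011 = 128 + 64 + 16 + 8 + 2 + 1 = 219
  188 + 219 = 407, and 000110010111 = 256 + 128 + 16 + 4 + 2 + 1 = 407 ✓



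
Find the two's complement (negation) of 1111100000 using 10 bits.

Original (sign bit 1, negative): 1111100000
Step 1 - Invert all bits: 0000011111
Step 2 - Add 1: 0000100000
Verification: 1111100000 + 0000100000 = 10000000000; discarding the end carry (carry out of the top bit) leaves the 10-bit value 0000000000, as required for x + (-x)



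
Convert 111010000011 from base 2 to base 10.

Sum of powers of 2 for each 1-bit:
2^0 + 2^1 + 2^7 + 2^9 + 2^10 + 2^11
= 1 + 2 + 128 + 512 + 1024 + 2048
= 3715



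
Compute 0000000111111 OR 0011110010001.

OR: 1 when either bit is 1
  0000000111111
| 0011110010001
---------------
  0011110111111
Decimal: 63 | 1937 = 1983



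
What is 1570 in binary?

Using repeated division by 2:
1570 ÷ 2 = 785 remainder 0
785 ÷ 2 = 392 remainder 1
392 ÷ 2 = 196 remainder 0
196 ÷ 2 = 98 remainder 0
98 ÷ 2 = 49 remainder 0
49 ÷ 2 = 24 remainder 1
24 ÷ 2 = 12 remainder 0
12 ÷ 2 = 6 remainder 0
6 ÷ 2 = 3 remainder 0
3 ÷ 2 = 1 remainder 1
1 ÷ 2 = 0 remainder 1
Reading remainders bottom to top: 11000100010



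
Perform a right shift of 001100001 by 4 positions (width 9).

Original: 001100001 (decimal 97)
Shift right by 4 positions
Drop the 4 low bits; fill with zeros on the left
Result: 000000110 (decimal 6)
Equivalent: 97 >> 4 = 97 ÷ 2^4 = 6



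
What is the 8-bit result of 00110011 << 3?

Original: 00110011 (decimal 51)
Shift left by 3 positions
Append 3 zeros on the right and drop the 3 high bits that overflow the 8-bit width
Result: 10011000 (decimal 152)
Equivalent: 51 << 3 = 51 × 2^3 = 408, truncated to 8 bits = 152



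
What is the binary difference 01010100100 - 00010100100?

Method 1 - Direct subtraction (column by column from the right: bit − bit − borrow-in; if negative, add 2 and borrow 1 from the next column):
borrow: 00000000000
        01010100100
-       00010100100
-------------------
        01000000000

Method 2 - Add two's complement:
Two's complement of 00010100100: invert → 11101011011, add 1 → 11101011100
  01010100100
+ 11101011100
-------------
 101000000000  (end carry out of the top bit = 1)
Discarding the end carry: 01000000000
Decimal check:
  01010100100 = 512 + 128 + 32 + 4 = 676
  00010100100 = 128 + 32 + 4 = 164
  676 - 164 = 512, and 01000000000 = 512 ✓



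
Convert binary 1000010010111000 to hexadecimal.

Group into 4-bit nibbles from right:
  1000 = 8
  0100 = 4
  1011 = B
  1000 = 8
Result: 84B8



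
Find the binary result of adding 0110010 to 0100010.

Add column by column from the right: bit + bit + carry-in; write the sum mod 2, carry 1 when the sum is 2 or 3.
carry:  1000100
        0110010
+       0100010
---------------
       01010100
(the carry out of the leftmost column, 0, becomes the leading bit)
Decimal check:
  0110010 = 32 + 16 + 2 = 50
  0100010 = 32 + 2 = 34
  50 + 34 = 84, and 01010100 = 64 + 16 + 4 = 84 ✓



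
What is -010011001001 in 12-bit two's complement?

Original: 010011001001
Step 1 - Invert all bits: 101100110110
Step 2 - Add 1: 101100110111
Verification: 010011001001 + 101100110111 = 1000000000000; discarding the end carry (carry out of the top bit) leaves the 12-bit value 000000000000, as required for x + (-x)



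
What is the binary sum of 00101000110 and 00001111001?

Add column by column from the right: bit + bit + carry-in; write the sum mod 2, carry 1 when the sum is 2 or 3.
carry:  00010000000
        00101000110
+       00001111001
-------------------
       000110111111
(the carry out of the leftmost column, 0, becomes the leading bit)
Decimal check:
  00101000110 = 256 + 64 + 4 + 2 = 326
  00001111001 = 64 + 32 + 16 + 8 + 1 = 121
  326 + 121 = 447, and 000110111111 = 256 + 128 + 32 + 16 + 8 + 4 + 2 + 1 = 447 ✓



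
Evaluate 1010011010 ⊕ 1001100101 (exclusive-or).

XOR: 1 when bits differ
  1010011010
^ 1001100101
------------
  0011111111
Decimal: 666 ^ 613 = 255



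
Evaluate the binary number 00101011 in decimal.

Sum of powers of 2 for each 1-bit:
2^0 + 2^1 + 2^3 + 2^5
= 1 + 2 + 8 + 32
= 43



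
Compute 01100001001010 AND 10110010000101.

AND: 1 only when both bits are 1
  01100001001010
& 10110010000101
----------------
  00100000000000
Decimal: 6218 & 11397 = 2048



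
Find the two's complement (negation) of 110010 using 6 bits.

Original (sign bit 1, negative): 110010
Step 1 - Invert all bits: 001101
Step 2 - Add 1: 001110
Verification: 110010 + 001110 = 1000000; discarding the end carry (carry out of the top bit) leaves the 6-bit value 000000, as required for x + (-x)



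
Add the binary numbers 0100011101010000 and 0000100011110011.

Add column by column from the right: bit + bit + carry-in; write the sum mod 2, carry 1 when the sum is 2 or 3.
carry:  0001111111100000
        0100011101010000
+       0000100011110011
------------------------
       00101000001000011
(the carry out of the leftmost column, 0, becomes the leading bit)
Decimal check:
  0100011101010000 = 16384 + 1024 + 512 + 256 + 64 + 16 = 18256
  0000100011110011 = 2048 + 128 + 64 + 32 + 16 + 2 + 1 = 2291
  18256 + 2291 = 20547, and 00101000001000011 = 16384 + 4096 + 64 + 2 + 1 = 20547 ✓



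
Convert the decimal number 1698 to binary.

Using repeated division by 2:
1698 ÷ 2 = 849 remainder 0
849 ÷ 2 = 424 remainder 1
424 ÷ 2 = 212 remainder 0
212 ÷ 2 = 106 remainder 0
106 ÷ 2 = 53 remainder 0
53 ÷ 2 = 26 remainder 1
26 ÷ 2 = 13 remainder 0
13 ÷ 2 = 6 remainder 1
6 ÷ 2 = 3 remainder 0
3 ÷ 2 = 1 remainder 1
1 ÷ 2 = 0 remainder 1
Reading remainders bottom to top: 11010100010



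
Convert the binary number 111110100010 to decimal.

Sum of powers of 2 for each 1-bit:
2^1 + 2^5 + 2^7 + 2^8 + 2^9 + 2^10 + 2^11
= 2 + 32 + 128 + 256 + 512 + 1024 + 2048
= 4002



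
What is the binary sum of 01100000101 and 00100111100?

Add column by column from the right: bit + bit + carry-in; write the sum mod 2, carry 1 when the sum is 2 or 3.
carry:  11001111000
        01100000101
+       00100111100
-------------------
       010001000001
(the carry out of the leftmost column, 0, becomes the leading bit)
Decimal check:
  01100000101 = 512 + 256 + 4 + 1 = 773
  00100111100 = 256 + 32 + 16 + 8 + 4 = 316
  773 + 316 = 1089, and 010001000001 = 1024 + 64 + 1 = 1089 ✓



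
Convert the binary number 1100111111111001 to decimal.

Sum of powers of 2 for each 1-bit:
2^0 + 2^3 + 2^4 + 2^5 + 2^6 + 2^7 + 2^8 + 2^9 + 2^10 + 2^11 + 2^14 + 2^15
= 1 + 8 + 16 + 32 + 64 + 128 + 256 + 512 + 1024 + 2048 + 16384 + 32768
= 53241



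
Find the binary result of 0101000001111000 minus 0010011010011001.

Method 1 - Direct subtraction (column by column from the right: bit − bit − borrow-in; if negative, add 2 and borrow 1 from the next column):
borrow: 0101111100111110
        0101000001111000
-       0010011010011001
------------------------
        0010100111011111

Method 2 - Add two's complement:
Two's complement of 0010011010011001: invert → 1101100101100110, add 1 → 1101100101100111
  0101000001111000
+ 1101100101100111
------------------
 10010100111011111  (end carry out of the top bit = 1)
Discarding the end carry: 0010100111011111
Decimal check:
  0101000001111000 = 16384 + 4096 + 64 + 32 + 16 + 8 = 20600
  0010011010011001 = 8192 + 1024 + 512 + 128 + 16 + 8 + 1 = 9881
  20600 - 9881 = 10719, and 0010100111011111 = 8192 + 2048 + 256 + 128 + 64 + 16 + 8 + 4 + 2 + 1 = 10719 ✓



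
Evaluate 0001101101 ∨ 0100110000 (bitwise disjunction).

OR: 1 when either bit is 1
  0001101101
| 0100110000
------------
  0101111101
Decimal: 109 | 304 = 381



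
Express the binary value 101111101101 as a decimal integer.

Sum of powers of 2 for each 1-bit:
2^0 + 2^2 + 2^3 + 2^5 + 2^6 + 2^7 + 2^8 + 2^9 + 2^11
= 1 + 4 + 8 + 32 + 64 + 128 + 256 + 512 + 2048
= 3053



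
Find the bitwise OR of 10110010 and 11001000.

OR: 1 when either bit is 1
  10110010
| 11001000
----------
  11111010
Decimal: 178 | 200 = 250



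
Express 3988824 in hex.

Using repeated division by 16 (digits 10–15 are A–F):
3988824 ÷ 16 = 249301 remainder 8
249301 ÷ 16 = 15581 remainder 5
15581 ÷ 16 = 973 remainder 13 (D)
973 ÷ 16 = 60 remainder 13 (D)
60 ÷ 16 = 3 remainder 12 (C)
3 ÷ 16 = 0 remainder 3
Reading remainders bottom to top: 3CDD58



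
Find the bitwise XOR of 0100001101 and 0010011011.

XOR: 1 when bits differ
  0100001101
^ 0010011011
------------
  0110010110
Decimal: 269 ^ 155 = 406



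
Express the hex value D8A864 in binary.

Convert each hex digit to 4 bits:
  D = 1101
  8 = 1000
  A = 1010
  8 = 1000
  6 = 0110
  4 = 0100
Concatenate: 110110001010100001100100



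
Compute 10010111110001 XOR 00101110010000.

XOR: 1 when bits differ
  10010111110001
^ 00101110010000
----------------
  10111001100001
Decimal: 9713 ^ 2960 = 11873



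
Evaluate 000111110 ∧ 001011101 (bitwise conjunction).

AND: 1 only when both bits are 1
  000111110
& 001011101
-----------
  000011100
Decimal: 62 & 93 = 28



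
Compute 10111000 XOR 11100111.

XOR: 1 when bits differ
  10111000
^ 11100111
----------
  01011111
Decimal: 184 ^ 231 = 95



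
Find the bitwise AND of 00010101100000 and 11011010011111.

AND: 1 only when both bits are 1
  00010101100000
& 11011010011111
----------------
  00010000000000
Decimal: 1376 & 13983 = 1024



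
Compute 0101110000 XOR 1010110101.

XOR: 1 when bits differ
  0101110000
^ 1010110101
------------
  1111000101
Decimal: 368 ^ 693 = 965



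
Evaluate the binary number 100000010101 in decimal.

Sum of powers of 2 for each 1-bit:
2^0 + 2^2 + 2^4 + 2^11
= 1 + 4 + 16 + 2048
= 2069



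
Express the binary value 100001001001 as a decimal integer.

Sum of powers of 2 for each 1-bit:
2^0 + 2^3 + 2^6 + 2^11
= 1 + 8 + 64 + 2048
= 2121



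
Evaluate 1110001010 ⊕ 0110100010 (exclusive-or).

XOR: 1 when bits differ
  1110001010
^ 0110100010
------------
  1000101000
Decimal: 906 ^ 418 = 552



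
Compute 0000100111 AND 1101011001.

AND: 1 only when both bits are 1
  0000100111
& 1101011001
------------
  0000000001
Decimal: 39 & 857 = 1



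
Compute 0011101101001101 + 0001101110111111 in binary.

Add column by column from the right: bit + bit + carry-in; write the sum mod 2, carry 1 when the sum is 2 or 3.
carry:  0111011111111110
        0011101101001101
+       0001101110111111
------------------------
       00101011100001100
(the carry out of the leftmost column, 0, becomes the leading bit)
Decimal check:
  0011101101001101 = 8192 + 4096 + 2048 + 512 + 256 + 64 + 8 + 4 + 1 = 15181
  0001101110111111 = 4096 + 2048 + 512 + 256 + 128 + 32 + 16 + 8 + 4 + 2 + 1 = 7103
  15181 + 7103 = 22284, and 00101011100001100 = 16384 + 4096 + 1024 + 512 + 256 + 8 + 4 = 22284 ✓



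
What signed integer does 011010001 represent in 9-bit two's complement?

Binary: 011010001
Sign bit: 0 (non-negative)
Read directly as an unsigned value:
011010001 = 128 + 64 + 16 + 1 = 209
Value: 209



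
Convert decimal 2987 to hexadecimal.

Using repeated division by 16 (digits 10–15 are A–F):
2987 ÷ 16 = 186 remainder 11 (B)
186 ÷ 16 = 11 remainder 10 (A)
11 ÷ 16 = 0 remainder 11 (B)
Reading remainders bottom to top: BAB



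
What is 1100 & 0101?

AND: 1 only when both bits are 1
  1100
& 0101
------
  0100
Decimal: 12 & 5 = 4



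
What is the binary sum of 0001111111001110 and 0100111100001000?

Add column by column from the right: bit + bit + carry-in; write the sum mod 2, carry 1 when the sum is 2 or 3.
carry:  0011111000010000
        0001111111001110
+       0100111100001000
------------------------
       00110111011010110
(the carry out of the leftmost column, 0, becomes the leading bit)
Decimal check:
  0001111111001110 = 4096 + 2048 + 1024 + 512 + 256 + 128 + 64 + 8 + 4 + 2 = 8142
  0100111100001000 = 16384 + 2048 + 1024 + 512 + 256 + 8 = 20232
  8142 + 20232 = 28374, and 00110111011010110 = 16384 + 8192 + 2048 + 1024 + 512 + 128 + 64 + 16 + 4 + 2 = 28374 ✓



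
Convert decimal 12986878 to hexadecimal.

Using repeated division by 16 (digits 10–15 are A–F):
12986878 ÷ 16 = 811679 remainder 14 (E)
811679 ÷ 16 = 50729 remainder 15 (F)
50729 ÷ 16 = 3170 remainder 9
3170 ÷ 16 = 198 remainder 2
198 ÷ 16 = 12 remainder 6
12 ÷ 16 = 0 remainder 12 (C)
Reading remainders bottom to top: C629FE



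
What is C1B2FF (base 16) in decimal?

Expand by place value (powers of 16):
Digit values: C = 12, B = 11, F = 15
C1B2FF = 12 × 16^5 + 1 × 16^4 + 11 × 16^3 + 2 × 16^2 + 15 × 16^1 + 15 × 16^0
= 12 × 1048576 + 1 × 65536 + 11 × 4096 + 2 × 256 + 15 × 16 + 15 × 1
= 12582912 + 65536 + 45056 + 512 + 240 + 15
= 12694271



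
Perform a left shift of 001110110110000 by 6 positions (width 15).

Original: 001110110110000 (decimal 7600)
Shift left by 6 positions
Append 6 zeros on the right and drop the 6 high bits that overflow the 15-bit width
Result: 110110000000000 (decimal 27648)
Equivalent: 7600 << 6 = 7600 × 2^6 = 486400, truncated to 15 bits = 27648



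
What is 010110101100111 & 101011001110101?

AND: 1 only when both bits are 1
  010110101100111
& 101011001110101
-----------------
  000010001100101
Decimal: 11623 & 22133 = 1125



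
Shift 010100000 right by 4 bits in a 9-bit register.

Original: 010100000 (decimal 160)
Shift right by 4 positions
Drop the 4 low bits; fill with zeros on the left
Result: 000001010 (decimal 10)
Equivalent: 160 >> 4 = 160 ÷ 2^4 = 10



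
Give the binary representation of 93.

Using repeated division by 2:
93 ÷ 2 = 46 remainder 1
46 ÷ 2 = 23 remainder 0
23 ÷ 2 = 11 remainder 1
11 ÷ 2 = 5 remainder 1
5 ÷ 2 = 2 remainder 1
2 ÷ 2 = 1 remainder 0
1 ÷ 2 = 0 remainder 1
Reading remainders bottom to top: 1011101



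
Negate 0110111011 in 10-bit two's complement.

Original: 0110111011
Step 1 - Invert all bits: 1001000100
Step 2 - Add 1: 1001000101
Verification: 0110111011 + 1001000101 = 10000000000; discarding the end carry (carry out of the top bit) leaves the 10-bit value 0000000000, as required for x + (-x)



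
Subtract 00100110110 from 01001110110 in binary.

Method 1 - Direct subtraction (column by column from the right: bit − bit − borrow-in; if negative, add 2 and borrow 1 from the next column):
borrow: 01000000000
        01001110110
-       00100110110
-------------------
        00101000000

Method 2 - Add two's complement:
Two's complement of 00100110110: invert → 11011001001, add 1 → 11011001010
  01001110110
+ 11011001010
-------------
 100101000000  (end carry out of the top bit = 1)
Discarding the end carry: 00101000000
Decimal check:
  01001110110 = 512 + 64 + 32 + 16 + 4 + 2 = 630
  00100110110 = 256 + 32 + 16 + 4 + 2 = 310
  630 - 310 = 320, and 00101000000 = 256 + 64 = 320 ✓



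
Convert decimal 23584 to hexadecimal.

Using repeated division by 16 (digits 10–15 are A–F):
23584 ÷ 16 = 1474 remainder 0
1474 ÷ 16 = 92 remainder 2
92 ÷ 16 = 5 remainder 12 (C)
5 ÷ 16 = 0 remainder 5
Reading remainders bottom to top: 5C20



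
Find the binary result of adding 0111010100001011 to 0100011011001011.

Add column by column from the right: bit + bit + carry-in; write the sum mod 2, carry 1 when the sum is 2 or 3.
carry:  1000100000010110
        0111010100001011
+       0100011011001011
------------------------
       01011101111010110
(the carry out of the leftmost column, 0, becomes the leading bit)
Decimal check:
  0111010100001011 = 16384 + 8192 + 4096 + 1024 + 256 + 8 + 2 + 1 = 29963
  0100011011001011 = 16384 + 1024 + 512 + 128 + 64 + 8 + 2 + 1 = 18123
  29963 + 18123 = 48086, and 01011101111010110 = 32768 + 8192 + 4096 + 2048 + 512 + 256 + 128 + 64 + 16 + 4 + 2 = 48086 ✓



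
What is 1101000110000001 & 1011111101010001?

AND: 1 only when both bits are 1
  1101000110000001
& 1011111101010001
------------------
  1001000100000001
Decimal: 53633 & 48977 = 37121



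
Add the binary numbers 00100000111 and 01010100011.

Add column by column from the right: bit + bit + carry-in; write the sum mod 2, carry 1 when the sum is 2 or 3.
carry:  00000001110
        00100000111
+       01010100011
-------------------
       001110101010
(the carry out of the leftmost column, 0, becomes the leading bit)
Decimal check:
  00100000111 = 256 + 4 + 2 + 1 = 263
  01010100011 = 512 + 128 + 32 + 2 + 1 = 675
  263 + 675 = 938, and 001110101010 = 512 + 256 + 128 + 32 + 8 + 2 = 938 ✓



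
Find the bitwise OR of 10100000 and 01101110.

OR: 1 when either bit is 1
  10100000
| 01101110
----------
  11101110
Decimal: 160 | 110 = 238



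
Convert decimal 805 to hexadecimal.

Using repeated division by 16 (digits 10–15 are A–F):
805 ÷ 16 = 50 remainder 5
50 ÷ 16 = 3 remainder 2
3 ÷ 16 = 0 remainder 3
Reading remainders bottom to top: 325



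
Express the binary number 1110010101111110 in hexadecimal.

Group into 4-bit nibbles from right:
  1110 = E
  0101 = 5
  0111 = 7
  1110 = E
Result: E57E



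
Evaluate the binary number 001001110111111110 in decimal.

Sum of powers of 2 for each 1-bit:
2^1 + 2^2 + 2^3 + 2^4 + 2^5 + 2^6 + 2^7 + 2^8 + 2^10 + 2^11 + 2^12 + 2^15
= 2 + 4 + 8 + 16 + 32 + 64 + 128 + 256 + 1024 + 2048 + 4096 + 32768
= 40446



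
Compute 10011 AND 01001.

AND: 1 only when both bits are 1
  10011
& 01001
-------
  00001
Decimal: 19 & 9 = 1



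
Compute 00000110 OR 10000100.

OR: 1 when either bit is 1
  00000110
| 10000100
----------
  10000110
Decimal: 6 | 132 = 134



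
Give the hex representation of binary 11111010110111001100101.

Group into 4-bit nibbles from right:
  0111 = 7
  1101 = D
  0110 = 6
  1110 = E
  0110 = 6
  0101 = 5
Result: 7D6E65



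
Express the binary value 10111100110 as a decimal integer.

Sum of powers of 2 for each 1-bit:
2^1 + 2^2 + 2^5 + 2^6 + 2^7 + 2^8 + 2^10
= 2 + 4 + 32 + 64 + 128 + 256 + 1024
= 1510



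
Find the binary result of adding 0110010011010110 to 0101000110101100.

Add column by column from the right: bit + bit + carry-in; write the sum mod 2, carry 1 when the sum is 2 or 3.
carry:  1000001111111000
        0110010011010110
+       0101000110101100
------------------------
       01011011010000010
(the carry out of the leftmost column, 0, becomes the leading bit)
Decimal check:
  0110010011010110 = 16384 + 8192 + 1024 + 128 + 64 + 16 + 4 + 2 = 25814
  0101000110101100 = 16384 + 4096 + 256 + 128 + 32 + 8 + 4 = 20908
  25814 + 20908 = 46722, and 01011011010000010 = 32768 + 8192 + 4096 + 1024 + 512 + 128 + 2 = 46722 ✓



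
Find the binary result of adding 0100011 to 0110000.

Add column by column from the right: bit + bit + carry-in; write the sum mod 2, carry 1 when the sum is 2 or 3.
carry:  1000000
        0100011
+       0110000
---------------
       01010011
(the carry out of the leftmost column, 0, becomes the leading bit)
Decimal check:
  0100011 = 32 + 2 + 1 = 35
  0110000 = 32 + 16 = 48
  35 + 48 = 83, and 01010011 = 64 + 16 + 2 + 1 = 83 ✓



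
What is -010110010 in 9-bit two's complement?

Original: 010110010
Step 1 - Invert all bits: 101001101
Step 2 - Add 1: 101001110
Verification: 010110010 + 101001110 = 1000000000; discarding the end carry (carry out of the top bit) leaves the 9-bit value 000000000, as required for x + (-x)



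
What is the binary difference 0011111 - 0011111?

Method 1 - Direct subtraction (column by column from the right: bit − bit − borrow-in; if negative, add 2 and borrow 1 from the next column):
borrow: 0000000
        0011111
-       0011111
---------------
        0000000

Method 2 - Add two's complement:
Two's complement of 0011111: invert → 1100000, add 1 → 1100001
  0011111
+ 1100001
---------
 10000000  (end carry out of the top bit = 1)
Discarding the end carry: 0000000
Decimal check:
  0011111 = 16 + 8 + 4 + 2 + 1 = 31
  0011111 = 16 + 8 + 4 + 2 + 1 = 31
  31 - 31 = 0, and 0000000 = 0 ✓



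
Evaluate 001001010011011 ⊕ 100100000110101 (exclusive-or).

XOR: 1 when bits differ
  001001010011011
^ 100100000110101
-----------------
  101101010101110
Decimal: 4763 ^ 18485 = 23214



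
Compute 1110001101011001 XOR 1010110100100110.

XOR: 1 when bits differ
  1110001101011001
^ 1010110100100110
------------------
  0100111001111111
Decimal: 58201 ^ 44326 = 20095



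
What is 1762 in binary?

Using repeated division by 2:
1762 ÷ 2 = 881 remainder 0
881 ÷ 2 = 440 remainder 1
440 ÷ 2 = 220 remainder 0
220 ÷ 2 = 110 remainder 0
110 ÷ 2 = 55 remainder 0
55 ÷ 2 = 27 remainder 1
27 ÷ 2 = 13 remainder 1
13 ÷ 2 = 6 remainder 1
6 ÷ 2 = 3 remainder 0
3 ÷ 2 = 1 remainder 1
1 ÷ 2 = 0 remainder 1
Reading remainders bottom to top: 11011100010



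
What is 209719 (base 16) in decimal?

Expand by place value (powers of 16):
209719 = 2 × 16^5 + 0 × 16^4 + 9 × 16^3 + 7 × 16^2 + 1 × 16^1 + 9 × 16^0
= 2 × 1048576 + 0 × 65536 + 9 × 4096 + 7 × 256 + 1 × 16 + 9 × 1
= 2097152 + 0 + 36864 + 1792 + 16 + 9
= 2135833



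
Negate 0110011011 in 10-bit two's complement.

Original: 0110011011
Step 1 - Invert all bits: 1001100100
Step 2 - Add 1: 1001100101
Verification: 0110011011 + 1001100101 = 10000000000; discarding the end carry (carry out of the top bit) leaves the 10-bit value 0000000000, as required for x + (-x)



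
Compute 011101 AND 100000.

AND: 1 only when both bits are 1
  011101
& 100000
--------
  000000
Decimal: 29 & 32 = 0



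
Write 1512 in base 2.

Using repeated division by 2:
1512 ÷ 2 = 756 remainder 0
756 ÷ 2 = 378 remainder 0
378 ÷ 2 = 189 remainder 0
189 ÷ 2 = 94 remainder 1
94 ÷ 2 = 47 remainder 0
47 ÷ 2 = 23 remainder 1
23 ÷ 2 = 11 remainder 1
11 ÷ 2 = 5 remainder 1
5 ÷ 2 = 2 remainder 1
2 ÷ 2 = 1 remainder 0
1 ÷ 2 = 0 remainder 1
Reading remainders bottom to top: 10111101000



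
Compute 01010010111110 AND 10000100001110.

AND: 1 only when both bits are 1
  01010010111110
& 10000100001110
----------------
  00000000001110
Decimal: 5310 & 8462 = 14



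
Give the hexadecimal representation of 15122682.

Using repeated division by 16 (digits 10–15 are A–F):
15122682 ÷ 16 = 945167 remainder 10 (A)
945167 ÷ 16 = 59072 remainder 15 (F)
59072 ÷ 16 = 3692 remainder 0
3692 ÷ 16 = 230 remainder 12 (C)
230 ÷ 16 = 14 remainder 6
14 ÷ 16 = 0 remainder 14 (E)
Reading remainders bottom to top: E6C0FA



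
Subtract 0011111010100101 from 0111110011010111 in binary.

Method 1 - Direct subtraction (column by column from the right: bit − bit − borrow-in; if negative, add 2 and borrow 1 from the next column):
borrow: 0111110001000000
        0111110011010111
-       0011111010100101
------------------------
        0011111000110010

Method 2 - Add two's complement:
Two's complement of 0011111010100101: invert → 1100000101011010, add 1 → 1100000101011011
  0111110011010111
+ 1100000101011011
------------------
 10011111000110010  (end carry out of the top bit = 1)
Discarding the end carry: 0011111000110010
Decimal check:
  0111110011010111 = 16384 + 8192 + 4096 + 2048 + 1024 + 128 + 64 + 16 + 4 + 2 + 1 = 31959
  0011111010100101 = 8192 + 4096 + 2048 + 1024 + 512 + 128 + 32 + 4 + 1 = 16037
  31959 - 16037 = 15922, and 0011111000110010 = 8192 + 4096 + 2048 + 1024 + 512 + 32 + 16 + 2 = 15922 ✓



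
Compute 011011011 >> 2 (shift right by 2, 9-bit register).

Original: 011011011 (decimal 219)
Shift right by 2 positions
Drop the 2 low bits; fill with zeros on the left
Result: 000110110 (decimal 54)
Equivalent: 219 >> 2 = 219 ÷ 2^2 = 54



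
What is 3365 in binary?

Using repeated division by 2:
3365 ÷ 2 = 1682 remainder 1
1682 ÷ 2 = 841 remainder 0
841 ÷ 2 = 420 remainder 1
420 ÷ 2 = 210 remainder 0
210 ÷ 2 = 105 remainder 0
105 ÷ 2 = 52 remainder 1
52 ÷ 2 = 26 remainder 0
26 ÷ 2 = 13 remainder 0
13 ÷ 2 = 6 remainder 1
6 ÷ 2 = 3 remainder 0
3 ÷ 2 = 1 remainder 1
1 ÷ 2 = 0 remainder 1
Reading remainders bottom to top: 110100100101



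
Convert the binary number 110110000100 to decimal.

Sum of powers of 2 for each 1-bit:
2^2 + 2^7 + 2^8 + 2^10 + 2^11
= 4 + 128 + 256 + 1024 + 2048
= 3460



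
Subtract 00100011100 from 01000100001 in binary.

Method 1 - Direct subtraction (column by column from the right: bit − bit − borrow-in; if negative, add 2 and borrow 1 from the next column):
borrow: 01000111000
        01000100001
-       00100011100
-------------------
        00100000101

Method 2 - Add two's complement:
Two's complement of 00100011100: invert → 11011100011, add 1 → 11011100100
  01000100001
+ 11011100100
-------------
 100100000101  (end carry out of the top bit = 1)
Discarding the end carry: 00100000101
Decimal check:
  01000100001 = 512 + 32 + 1 = 545
  00100011100 = 256 + 16 + 8 + 4 = 284
  545 - 284 = 261, and 00100000101 = 256 + 4 + 1 = 261 ✓



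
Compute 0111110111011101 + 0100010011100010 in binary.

Add column by column from the right: bit + bit + carry-in; write the sum mod 2, carry 1 when the sum is 2 or 3.
carry:  1111101110000000
        0111110111011101
+       0100010011100010
------------------------
       01100001010111111
(the carry out of the leftmost column, 0, becomes the leading bit)
Decimal check:
  0111110111011101 = 16384 + 8192 + 4096 + 2048 + 1024 + 256 + 128 + 64 + 16 + 8 + 4 + 1 = 32221
  0100010011100010 = 16384 + 1024 + 128 + 64 + 32 + 2 = 17634
  32221 + 17634 = 49855, and 01100001010111111 = 32768 + 16384 + 512 + 128 + 32 + 16 + 8 + 4 + 2 + 1 = 49855 ✓



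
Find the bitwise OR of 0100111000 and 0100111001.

OR: 1 when either bit is 1
  0100111000
| 0100111001
------------
  0100111001
Decimal: 312 | 313 = 313



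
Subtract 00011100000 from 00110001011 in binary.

Method 1 - Direct subtraction (column by column from the right: bit − bit − borrow-in; if negative, add 2 and borrow 1 from the next column):
borrow: 00111000000
        00110001011
-       00011100000
-------------------
        00010101011

Method 2 - Add two's complement:
Two's complement of 00011100000: invert → 11100011111, add 1 → 11100100000
  00110001011
+ 11100100000
-------------
 100010101011  (end carry out of the top bit = 1)
Discarding the end carry: 00010101011
Decimal check:
  00110001011 = 256 + 128 + 8 + 2 + 1 = 395
  00011100000 = 128 + 64 + 32 = 224
  395 - 224 = 171, and 00010101011 = 128 + 32 + 8 + 2 + 1 = 171 ✓



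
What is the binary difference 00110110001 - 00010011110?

Method 1 - Direct subtraction (column by column from the right: bit − bit − borrow-in; if negative, add 2 and borrow 1 from the next column):
borrow: 00000111100
        00110110001
-       00010011110
-------------------
        00100010011

Method 2 - Add two's complement:
Two's complement of 00010011110: invert → 11101100001, add 1 → 11101100010
  00110110001
+ 11101100010
-------------
 100100010011  (end carry out of the top bit = 1)
Discarding the end carry: 00100010011
Decimal check:
  00110110001 = 256 + 128 + 32 + 16 + 1 = 433
  00010011110 = 128 + 16 + 8 + 4 + 2 = 158
  433 - 158 = 275, and 00100010011 = 256 + 16 + 2 + 1 = 275 ✓



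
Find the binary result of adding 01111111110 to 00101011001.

Add column by column from the right: bit + bit + carry-in; write the sum mod 2, carry 1 when the sum is 2 or 3.
carry:  11111110000
        01111111110
+       00101011001
-------------------
       010101010111
(the carry out of the leftmost column, 0, becomes the leading bit)
Decimal check:
  01111111110 = 512 + 256 + 128 + 64 + 32 + 16 + 8 + 4 + 2 = 1022
  00101011001 = 256 + 64 + 16 + 8 + 1 = 345
  1022 + 345 = 1367, and 010101010111 = 1024 + 256 + 64 + 16 + 4 + 2 + 1 = 1367 ✓



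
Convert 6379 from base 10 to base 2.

Using repeated division by 2:
6379 ÷ 2 = 3189 remainder 1
3189 ÷ 2 = 1594 remainder 1
1594 ÷ 2 = 797 remainder 0
797 ÷ 2 = 398 remainder 1
398 ÷ 2 = 199 remainder 0
199 ÷ 2 = 99 remainder 1
99 ÷ 2 = 49 remainder 1
49 ÷ 2 = 24 remainder 1
24 ÷ 2 = 12 remainder 0
12 ÷ 2 = 6 remainder 0
6 ÷ 2 = 3 remainder 0
3 ÷ 2 = 1 remainder 1
1 ÷ 2 = 0 remainder 1
Reading remainders bottom to top: 1100011101011



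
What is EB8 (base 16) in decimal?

Expand by place value (powers of 16):
Digit values: E = 14, B = 11
EB8 = 14 × 16^2 + 11 × 16^1 + 8 × 16^0
= 14 × 256 + 11 × 16 + 8 × 1
= 3584 + 176 + 8
= 3768



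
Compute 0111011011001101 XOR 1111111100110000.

XOR: 1 when bits differ
  0111011011001101
^ 1111111100110000
------------------
  1000100111111101
Decimal: 30413 ^ 65328 = 35325



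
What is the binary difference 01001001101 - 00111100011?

Method 1 - Direct subtraction (column by column from the right: bit − bit − borrow-in; if negative, add 2 and borrow 1 from the next column):
borrow: 01111000100
        01001001101
-       00111100011
-------------------
        00001101010

Method 2 - Add two's complement:
Two's complement of 00111100011: invert → 11000011100, add 1 → 11000011101
  01001001101
+ 11000011101
-------------
 100001101010  (end carry out of the top bit = 1)
Discarding the end carry: 00001101010
Decimal check:
  01001001101 = 512 + 64 + 8 + 4 + 1 = 589
  00111100011 = 256 + 128 + 64 + 32 + 2 + 1 = 483
  589 - 483 = 106, and 00001101010 = 64 + 32 + 8 + 2 = 106 ✓



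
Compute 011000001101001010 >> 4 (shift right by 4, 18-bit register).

Original: 011000001101001010 (decimal 99146)
Shift right by 4 positions
Drop the 4 low bits; fill with zeros on the left
Result: 000001100000110100 (decimal 6196)
Equivalent: 99146 >> 4 = 99146 ÷ 2^4 = 6196

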